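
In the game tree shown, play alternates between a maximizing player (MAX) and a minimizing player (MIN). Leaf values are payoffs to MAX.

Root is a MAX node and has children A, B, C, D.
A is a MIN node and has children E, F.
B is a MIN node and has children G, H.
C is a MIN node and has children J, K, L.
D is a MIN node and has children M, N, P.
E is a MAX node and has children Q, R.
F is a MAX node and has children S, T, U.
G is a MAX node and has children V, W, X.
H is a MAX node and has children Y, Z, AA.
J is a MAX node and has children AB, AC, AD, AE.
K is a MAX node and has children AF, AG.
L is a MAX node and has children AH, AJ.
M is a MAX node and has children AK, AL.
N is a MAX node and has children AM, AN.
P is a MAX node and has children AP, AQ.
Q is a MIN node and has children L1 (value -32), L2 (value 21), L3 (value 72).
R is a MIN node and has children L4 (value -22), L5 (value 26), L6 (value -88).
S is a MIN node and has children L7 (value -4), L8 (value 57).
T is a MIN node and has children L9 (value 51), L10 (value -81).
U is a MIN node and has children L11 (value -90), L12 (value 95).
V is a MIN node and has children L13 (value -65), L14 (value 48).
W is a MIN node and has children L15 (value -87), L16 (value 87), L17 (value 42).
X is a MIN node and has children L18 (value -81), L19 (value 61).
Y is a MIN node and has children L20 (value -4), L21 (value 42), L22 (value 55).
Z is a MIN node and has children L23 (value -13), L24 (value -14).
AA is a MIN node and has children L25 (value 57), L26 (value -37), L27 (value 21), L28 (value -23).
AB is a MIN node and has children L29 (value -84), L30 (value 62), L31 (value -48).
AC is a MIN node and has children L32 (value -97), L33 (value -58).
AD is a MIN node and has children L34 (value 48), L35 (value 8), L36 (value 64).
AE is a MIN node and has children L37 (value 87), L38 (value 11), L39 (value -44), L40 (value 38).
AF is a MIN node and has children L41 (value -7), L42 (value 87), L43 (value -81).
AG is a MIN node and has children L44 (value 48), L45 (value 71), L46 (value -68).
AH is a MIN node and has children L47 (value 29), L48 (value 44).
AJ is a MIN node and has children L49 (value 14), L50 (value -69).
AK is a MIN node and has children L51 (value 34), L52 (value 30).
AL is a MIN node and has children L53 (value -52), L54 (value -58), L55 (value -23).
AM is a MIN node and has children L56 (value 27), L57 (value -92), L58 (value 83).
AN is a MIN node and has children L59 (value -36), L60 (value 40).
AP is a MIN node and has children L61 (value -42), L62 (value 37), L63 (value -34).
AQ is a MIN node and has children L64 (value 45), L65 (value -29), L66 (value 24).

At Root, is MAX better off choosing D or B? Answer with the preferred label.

D

AK (MIN): min(34, 30) = 30
AL (MIN): min(-52, -58, -23) = -58
M (MAX): max(30, -58) = 30
AM (MIN): min(27, -92, 83) = -92
AN (MIN): min(-36, 40) = -36
N (MAX): max(-92, -36) = -36
AP (MIN): min(-42, 37, -34) = -42
AQ (MIN): min(45, -29, 24) = -29
P (MAX): max(-42, -29) = -29
D (MIN): min(30, -36, -29) = -36
V (MIN): min(-65, 48) = -65
W (MIN): min(-87, 87, 42) = -87
X (MIN): min(-81, 61) = -81
G (MAX): max(-65, -87, -81) = -65
Y (MIN): min(-4, 42, 55) = -4
Z (MIN): min(-13, -14) = -14
AA (MIN): min(57, -37, 21, -23) = -37
H (MAX): max(-4, -14, -37) = -4
B (MIN): min(-65, -4) = -65
MAX prefers the higher value; D=-36, B=-65. D is better since -36 > -65.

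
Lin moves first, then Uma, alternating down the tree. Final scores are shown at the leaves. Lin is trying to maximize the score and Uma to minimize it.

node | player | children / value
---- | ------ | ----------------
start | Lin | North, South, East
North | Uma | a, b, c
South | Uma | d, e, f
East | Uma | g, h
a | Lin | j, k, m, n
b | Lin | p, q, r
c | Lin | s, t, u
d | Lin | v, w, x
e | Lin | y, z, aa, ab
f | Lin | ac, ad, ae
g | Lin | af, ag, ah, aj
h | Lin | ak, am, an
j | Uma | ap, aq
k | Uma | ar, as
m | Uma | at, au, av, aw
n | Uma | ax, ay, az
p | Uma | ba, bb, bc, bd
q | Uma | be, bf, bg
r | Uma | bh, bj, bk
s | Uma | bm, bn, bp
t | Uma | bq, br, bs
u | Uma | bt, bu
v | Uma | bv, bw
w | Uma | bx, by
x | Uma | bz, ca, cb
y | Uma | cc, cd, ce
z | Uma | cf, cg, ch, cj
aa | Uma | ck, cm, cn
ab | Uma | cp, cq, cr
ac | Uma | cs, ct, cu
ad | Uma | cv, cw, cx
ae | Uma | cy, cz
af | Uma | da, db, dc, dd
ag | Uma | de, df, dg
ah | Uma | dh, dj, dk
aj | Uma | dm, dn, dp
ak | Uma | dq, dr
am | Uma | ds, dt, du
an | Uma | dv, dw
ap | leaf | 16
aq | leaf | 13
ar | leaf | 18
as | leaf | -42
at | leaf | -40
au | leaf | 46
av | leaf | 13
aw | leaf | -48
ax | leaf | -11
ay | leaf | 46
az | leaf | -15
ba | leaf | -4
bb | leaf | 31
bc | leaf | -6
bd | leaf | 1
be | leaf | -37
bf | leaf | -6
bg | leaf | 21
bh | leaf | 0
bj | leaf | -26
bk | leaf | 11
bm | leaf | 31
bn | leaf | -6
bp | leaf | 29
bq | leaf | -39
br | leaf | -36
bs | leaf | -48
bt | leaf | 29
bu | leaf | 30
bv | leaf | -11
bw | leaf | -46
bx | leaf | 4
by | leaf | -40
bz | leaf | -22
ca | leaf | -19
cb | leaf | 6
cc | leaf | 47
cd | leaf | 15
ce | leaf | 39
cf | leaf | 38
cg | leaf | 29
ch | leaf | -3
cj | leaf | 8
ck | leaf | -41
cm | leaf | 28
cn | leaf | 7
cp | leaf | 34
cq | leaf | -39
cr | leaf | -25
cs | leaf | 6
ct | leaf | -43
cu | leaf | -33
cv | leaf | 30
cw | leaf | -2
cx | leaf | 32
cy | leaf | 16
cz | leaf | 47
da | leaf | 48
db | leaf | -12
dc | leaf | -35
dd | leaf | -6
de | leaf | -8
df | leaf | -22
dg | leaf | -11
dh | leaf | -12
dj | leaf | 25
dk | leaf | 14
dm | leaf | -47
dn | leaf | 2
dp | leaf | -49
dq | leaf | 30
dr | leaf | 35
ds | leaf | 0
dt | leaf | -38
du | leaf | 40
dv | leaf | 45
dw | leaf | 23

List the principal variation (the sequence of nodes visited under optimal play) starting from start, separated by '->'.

j (Uma): min(16, 13) = 13
k (Uma): min(18, -42) = -42
m (Uma): min(-40, 46, 13, -48) = -48
n (Uma): min(-11, 46, -15) = -15
a (Lin): max(13, -42, -48, -15) = 13
p (Uma): min(-4, 31, -6, 1) = -6
q (Uma): min(-37, -6, 21) = -37
r (Uma): min(0, -26, 11) = -26
b (Lin): max(-6, -37, -26) = -6
s (Uma): min(31, -6, 29) = -6
t (Uma): min(-39, -36, -48) = -48
u (Uma): min(29, 30) = 29
c (Lin): max(-6, -48, 29) = 29
North (Uma): min(13, -6, 29) = -6
v (Uma): min(-11, -46) = -46
w (Uma): min(4, -40) = -40
x (Uma): min(-22, -19, 6) = -22
d (Lin): max(-46, -40, -22) = -22
y (Uma): min(47, 15, 39) = 15
z (Uma): min(38, 29, -3, 8) = -3
aa (Uma): min(-41, 28, 7) = -41
ab (Uma): min(34, -39, -25) = -39
e (Lin): max(15, -3, -41, -39) = 15
ac (Uma): min(6, -43, -33) = -43
ad (Uma): min(30, -2, 32) = -2
ae (Uma): min(16, 47) = 16
f (Lin): max(-43, -2, 16) = 16
South (Uma): min(-22, 15, 16) = -22
af (Uma): min(48, -12, -35, -6) = -35
ag (Uma): min(-8, -22, -11) = -22
ah (Uma): min(-12, 25, 14) = -12
aj (Uma): min(-47, 2, -49) = -49
g (Lin): max(-35, -22, -12, -49) = -12
ak (Uma): min(30, 35) = 30
am (Uma): min(0, -38, 40) = -38
an (Uma): min(45, 23) = 23
h (Lin): max(30, -38, 23) = 30
East (Uma): min(-12, 30) = -12
start (Lin): max(-6, -22, -12) = -6
At start, Lin picks North (highest: -6).
At North, Uma picks b (lowest: -6).
At b, Lin picks p (highest: -6).
At p, Uma picks bc (lowest: -6).
Terminal value -6.

start -> North -> b -> p -> bc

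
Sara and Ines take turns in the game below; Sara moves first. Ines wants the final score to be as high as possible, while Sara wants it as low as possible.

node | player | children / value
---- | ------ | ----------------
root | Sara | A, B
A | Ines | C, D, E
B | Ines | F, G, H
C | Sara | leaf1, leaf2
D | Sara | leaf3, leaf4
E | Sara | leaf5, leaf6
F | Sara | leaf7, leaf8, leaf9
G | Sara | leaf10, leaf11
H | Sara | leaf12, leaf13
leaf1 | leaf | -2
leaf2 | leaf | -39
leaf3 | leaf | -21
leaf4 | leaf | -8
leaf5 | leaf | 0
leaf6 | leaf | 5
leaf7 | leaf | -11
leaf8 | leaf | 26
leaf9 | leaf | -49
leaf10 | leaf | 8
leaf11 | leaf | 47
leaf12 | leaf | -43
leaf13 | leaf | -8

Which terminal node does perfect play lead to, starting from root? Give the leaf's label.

leaf5

C (Sara): min(-2, -39) = -39
D (Sara): min(-21, -8) = -21
E (Sara): min(0, 5) = 0
A (Ines): max(-39, -21, 0) = 0
F (Sara): min(-11, 26, -49) = -49
G (Sara): min(8, 47) = 8
H (Sara): min(-43, -8) = -43
B (Ines): max(-49, 8, -43) = 8
root (Sara): min(0, 8) = 0
At root, Sara picks A (lowest: 0).
At A, Ines picks E (highest: 0).
At E, Sara picks leaf5 (lowest: 0).
Terminal value 0.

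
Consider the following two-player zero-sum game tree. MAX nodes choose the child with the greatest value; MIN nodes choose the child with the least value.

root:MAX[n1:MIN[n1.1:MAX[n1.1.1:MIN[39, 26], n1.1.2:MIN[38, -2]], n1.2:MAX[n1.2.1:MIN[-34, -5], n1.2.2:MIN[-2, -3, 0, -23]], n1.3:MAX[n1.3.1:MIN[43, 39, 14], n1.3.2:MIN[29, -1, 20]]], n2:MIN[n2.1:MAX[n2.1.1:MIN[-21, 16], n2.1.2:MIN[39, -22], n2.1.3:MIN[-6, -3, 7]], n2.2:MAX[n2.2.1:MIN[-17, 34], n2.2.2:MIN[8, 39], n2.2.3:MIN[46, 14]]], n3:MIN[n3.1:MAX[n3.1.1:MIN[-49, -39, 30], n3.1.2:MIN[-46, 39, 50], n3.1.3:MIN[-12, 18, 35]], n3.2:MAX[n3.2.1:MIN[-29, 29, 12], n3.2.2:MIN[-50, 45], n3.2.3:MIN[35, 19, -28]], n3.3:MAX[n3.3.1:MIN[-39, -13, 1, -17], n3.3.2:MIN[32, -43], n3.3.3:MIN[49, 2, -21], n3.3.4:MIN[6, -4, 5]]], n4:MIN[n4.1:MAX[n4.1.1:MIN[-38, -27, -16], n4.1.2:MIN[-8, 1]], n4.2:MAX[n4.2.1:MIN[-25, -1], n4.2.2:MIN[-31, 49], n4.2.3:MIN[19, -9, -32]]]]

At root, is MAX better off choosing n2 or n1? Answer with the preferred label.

n2.1.1 (MIN): min(-21, 16) = -21
n2.1.2 (MIN): min(39, -22) = -22
n2.1.3 (MIN): min(-6, -3, 7) = -6
n2.1 (MAX): max(-21, -22, -6) = -6
n2.2.1 (MIN): min(-17, 34) = -17
n2.2.2 (MIN): min(8, 39) = 8
n2.2.3 (MIN): min(46, 14) = 14
n2.2 (MAX): max(-17, 8, 14) = 14
n2 (MIN): min(-6, 14) = -6
n1.1.1 (MIN): min(39, 26) = 26
n1.1.2 (MIN): min(38, -2) = -2
n1.1 (MAX): max(26, -2) = 26
n1.2.1 (MIN): min(-34, -5) = -34
n1.2.2 (MIN): min(-2, -3, 0, -23) = -23
n1.2 (MAX): max(-34, -23) = -23
n1.3.1 (MIN): min(43, 39, 14) = 14
n1.3.2 (MIN): min(29, -1, 20) = -1
n1.3 (MAX): max(14, -1) = 14
n1 (MIN): min(26, -23, 14) = -23
MAX prefers the higher value; n2=-6, n1=-23. n2 is better since -6 > -23.

n2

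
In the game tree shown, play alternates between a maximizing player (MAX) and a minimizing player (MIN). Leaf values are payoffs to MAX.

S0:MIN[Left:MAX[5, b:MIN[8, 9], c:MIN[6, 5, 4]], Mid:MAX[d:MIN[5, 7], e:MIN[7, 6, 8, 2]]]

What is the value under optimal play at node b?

8

b (MIN): min(8, 9) = 8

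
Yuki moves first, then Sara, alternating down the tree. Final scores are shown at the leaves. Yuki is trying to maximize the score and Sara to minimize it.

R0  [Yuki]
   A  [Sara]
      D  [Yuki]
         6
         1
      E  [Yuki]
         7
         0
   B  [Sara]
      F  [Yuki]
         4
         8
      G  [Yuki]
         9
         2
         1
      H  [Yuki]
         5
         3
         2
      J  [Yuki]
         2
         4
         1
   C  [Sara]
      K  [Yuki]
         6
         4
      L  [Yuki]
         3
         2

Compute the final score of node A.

6

D (Yuki): max(6, 1) = 6
E (Yuki): max(7, 0) = 7
A (Sara): min(6, 7) = 6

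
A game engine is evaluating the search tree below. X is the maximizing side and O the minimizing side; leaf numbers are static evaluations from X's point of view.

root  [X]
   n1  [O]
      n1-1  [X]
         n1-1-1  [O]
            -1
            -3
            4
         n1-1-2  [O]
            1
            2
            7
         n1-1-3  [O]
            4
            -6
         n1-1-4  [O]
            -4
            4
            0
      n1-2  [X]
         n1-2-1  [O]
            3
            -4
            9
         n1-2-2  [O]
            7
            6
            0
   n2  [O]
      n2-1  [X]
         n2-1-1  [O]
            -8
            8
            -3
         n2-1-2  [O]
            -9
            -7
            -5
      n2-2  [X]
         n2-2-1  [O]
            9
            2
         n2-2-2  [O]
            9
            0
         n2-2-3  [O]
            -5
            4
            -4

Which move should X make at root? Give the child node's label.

n1

n1-1-1 (O): min(-1, -3, 4) = -3
n1-1-2 (O): min(1, 2, 7) = 1
n1-1-3 (O): min(4, -6) = -6
n1-1-4 (O): min(-4, 4, 0) = -4
n1-1 (X): max(-3, 1, -6, -4) = 1
n1-2-1 (O): min(3, -4, 9) = -4
n1-2-2 (O): min(7, 6, 0) = 0
n1-2 (X): max(-4, 0) = 0
n1 (O): min(1, 0) = 0
n2-1-1 (O): min(-8, 8, -3) = -8
n2-1-2 (O): min(-9, -7, -5) = -9
n2-1 (X): max(-8, -9) = -8
n2-2-1 (O): min(9, 2) = 2
n2-2-2 (O): min(9, 0) = 0
n2-2-3 (O): min(-5, 4, -4) = -5
n2-2 (X): max(2, 0, -5) = 2
n2 (O): min(-8, 2) = -8
root (X): max(0, -8) = 0
X at root wants the highest of {n1=0, n2=-8}, so chooses n1.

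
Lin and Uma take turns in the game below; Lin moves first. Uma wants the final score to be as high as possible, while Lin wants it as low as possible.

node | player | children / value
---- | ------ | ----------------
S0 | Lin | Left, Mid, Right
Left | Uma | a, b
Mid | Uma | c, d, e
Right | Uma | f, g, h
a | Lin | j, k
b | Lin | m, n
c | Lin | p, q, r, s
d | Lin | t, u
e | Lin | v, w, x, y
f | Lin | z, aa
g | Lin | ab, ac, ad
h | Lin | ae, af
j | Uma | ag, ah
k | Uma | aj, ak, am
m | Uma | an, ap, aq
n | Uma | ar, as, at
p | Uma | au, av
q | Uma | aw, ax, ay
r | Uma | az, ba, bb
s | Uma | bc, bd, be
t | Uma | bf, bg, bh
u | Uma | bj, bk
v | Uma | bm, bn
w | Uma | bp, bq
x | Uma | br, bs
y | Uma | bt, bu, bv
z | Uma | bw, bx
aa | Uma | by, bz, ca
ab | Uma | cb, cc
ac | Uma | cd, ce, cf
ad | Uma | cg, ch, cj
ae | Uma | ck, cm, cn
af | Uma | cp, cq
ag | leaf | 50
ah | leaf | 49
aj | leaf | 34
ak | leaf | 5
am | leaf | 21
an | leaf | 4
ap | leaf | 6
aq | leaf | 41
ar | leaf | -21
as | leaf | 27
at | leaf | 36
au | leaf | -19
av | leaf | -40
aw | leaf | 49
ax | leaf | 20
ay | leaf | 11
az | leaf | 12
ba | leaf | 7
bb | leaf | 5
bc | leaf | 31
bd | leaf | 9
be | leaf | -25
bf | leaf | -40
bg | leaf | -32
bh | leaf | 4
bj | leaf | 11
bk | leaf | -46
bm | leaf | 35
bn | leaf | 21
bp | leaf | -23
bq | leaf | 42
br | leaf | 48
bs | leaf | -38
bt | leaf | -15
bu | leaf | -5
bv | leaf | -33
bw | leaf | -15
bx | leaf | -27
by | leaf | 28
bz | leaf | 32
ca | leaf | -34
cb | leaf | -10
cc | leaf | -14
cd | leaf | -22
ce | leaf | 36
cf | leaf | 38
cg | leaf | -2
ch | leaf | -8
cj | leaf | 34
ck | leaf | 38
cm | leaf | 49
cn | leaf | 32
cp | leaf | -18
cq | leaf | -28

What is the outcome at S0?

-10

j (Uma): max(50, 49) = 50
k (Uma): max(34, 5, 21) = 34
a (Lin): min(50, 34) = 34
m (Uma): max(4, 6, 41) = 41
n (Uma): max(-21, 27, 36) = 36
b (Lin): min(41, 36) = 36
Left (Uma): max(34, 36) = 36
p (Uma): max(-19, -40) = -19
q (Uma): max(49, 20, 11) = 49
r (Uma): max(12, 7, 5) = 12
s (Uma): max(31, 9, -25) = 31
c (Lin): min(-19, 49, 12, 31) = -19
t (Uma): max(-40, -32, 4) = 4
u (Uma): max(11, -46) = 11
d (Lin): min(4, 11) = 4
v (Uma): max(35, 21) = 35
w (Uma): max(-23, 42) = 42
x (Uma): max(48, -38) = 48
y (Uma): max(-15, -5, -33) = -5
e (Lin): min(35, 42, 48, -5) = -5
Mid (Uma): max(-19, 4, -5) = 4
z (Uma): max(-15, -27) = -15
aa (Uma): max(28, 32, -34) = 32
f (Lin): min(-15, 32) = -15
ab (Uma): max(-10, -14) = -10
ac (Uma): max(-22, 36, 38) = 38
ad (Uma): max(-2, -8, 34) = 34
g (Lin): min(-10, 38, 34) = -10
ae (Uma): max(38, 49, 32) = 49
af (Uma): max(-18, -28) = -18
h (Lin): min(49, -18) = -18
Right (Uma): max(-15, -10, -18) = -10
S0 (Lin): min(36, 4, -10) = -10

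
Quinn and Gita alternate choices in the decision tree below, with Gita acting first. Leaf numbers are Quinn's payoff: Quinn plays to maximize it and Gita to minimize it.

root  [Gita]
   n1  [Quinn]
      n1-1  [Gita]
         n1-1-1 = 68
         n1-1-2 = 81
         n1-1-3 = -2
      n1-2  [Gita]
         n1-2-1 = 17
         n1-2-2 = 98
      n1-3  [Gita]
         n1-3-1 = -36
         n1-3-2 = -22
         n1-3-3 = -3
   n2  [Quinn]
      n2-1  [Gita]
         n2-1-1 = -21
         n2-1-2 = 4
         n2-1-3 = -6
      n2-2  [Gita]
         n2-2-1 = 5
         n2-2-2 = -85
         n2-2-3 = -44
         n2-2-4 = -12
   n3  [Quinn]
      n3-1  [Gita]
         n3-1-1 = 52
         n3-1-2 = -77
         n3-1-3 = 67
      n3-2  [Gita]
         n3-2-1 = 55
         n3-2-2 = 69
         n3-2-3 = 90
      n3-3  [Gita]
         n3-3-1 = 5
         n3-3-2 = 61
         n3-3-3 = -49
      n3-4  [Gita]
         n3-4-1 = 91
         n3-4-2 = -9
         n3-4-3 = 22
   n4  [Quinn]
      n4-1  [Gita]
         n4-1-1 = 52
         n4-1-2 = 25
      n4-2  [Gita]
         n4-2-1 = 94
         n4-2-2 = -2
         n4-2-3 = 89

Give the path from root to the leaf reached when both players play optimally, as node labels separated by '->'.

root -> n2 -> n2-1 -> n2-1-1

n1-1 (Gita): min(68, 81, -2) = -2
n1-2 (Gita): min(17, 98) = 17
n1-3 (Gita): min(-36, -22, -3) = -36
n1 (Quinn): max(-2, 17, -36) = 17
n2-1 (Gita): min(-21, 4, -6) = -21
n2-2 (Gita): min(5, -85, -44, -12) = -85
n2 (Quinn): max(-21, -85) = -21
n3-1 (Gita): min(52, -77, 67) = -77
n3-2 (Gita): min(55, 69, 90) = 55
n3-3 (Gita): min(5, 61, -49) = -49
n3-4 (Gita): min(91, -9, 22) = -9
n3 (Quinn): max(-77, 55, -49, -9) = 55
n4-1 (Gita): min(52, 25) = 25
n4-2 (Gita): min(94, -2, 89) = -2
n4 (Quinn): max(25, -2) = 25
root (Gita): min(17, -21, 55, 25) = -21
At root, Gita picks n2 (lowest: -21).
At n2, Quinn picks n2-1 (highest: -21).
At n2-1, Gita picks n2-1-1 (lowest: -21).
Terminal value -21.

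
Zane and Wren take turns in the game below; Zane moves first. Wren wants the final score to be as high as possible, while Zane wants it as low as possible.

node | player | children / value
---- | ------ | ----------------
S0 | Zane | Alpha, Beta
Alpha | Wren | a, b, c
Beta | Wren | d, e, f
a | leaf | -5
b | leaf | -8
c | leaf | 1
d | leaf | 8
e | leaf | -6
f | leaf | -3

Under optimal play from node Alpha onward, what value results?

1

Alpha (Wren): max(-5, -8, 1) = 1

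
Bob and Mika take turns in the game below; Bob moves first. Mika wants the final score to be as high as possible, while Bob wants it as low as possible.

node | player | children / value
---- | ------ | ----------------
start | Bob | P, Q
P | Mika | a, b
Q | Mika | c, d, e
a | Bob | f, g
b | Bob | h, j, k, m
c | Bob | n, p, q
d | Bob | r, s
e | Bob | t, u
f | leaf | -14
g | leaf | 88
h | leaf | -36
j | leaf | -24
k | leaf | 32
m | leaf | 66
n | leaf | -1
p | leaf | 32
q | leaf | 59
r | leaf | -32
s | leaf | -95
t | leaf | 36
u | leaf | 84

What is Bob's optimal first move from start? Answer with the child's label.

P

a (Bob): min(-14, 88) = -14
b (Bob): min(-36, -24, 32, 66) = -36
P (Mika): max(-14, -36) = -14
c (Bob): min(-1, 32, 59) = -1
d (Bob): min(-32, -95) = -95
e (Bob): min(36, 84) = 36
Q (Mika): max(-1, -95, 36) = 36
start (Bob): min(-14, 36) = -14
Bob at start wants the lowest of {P=-14, Q=36}, so chooses P.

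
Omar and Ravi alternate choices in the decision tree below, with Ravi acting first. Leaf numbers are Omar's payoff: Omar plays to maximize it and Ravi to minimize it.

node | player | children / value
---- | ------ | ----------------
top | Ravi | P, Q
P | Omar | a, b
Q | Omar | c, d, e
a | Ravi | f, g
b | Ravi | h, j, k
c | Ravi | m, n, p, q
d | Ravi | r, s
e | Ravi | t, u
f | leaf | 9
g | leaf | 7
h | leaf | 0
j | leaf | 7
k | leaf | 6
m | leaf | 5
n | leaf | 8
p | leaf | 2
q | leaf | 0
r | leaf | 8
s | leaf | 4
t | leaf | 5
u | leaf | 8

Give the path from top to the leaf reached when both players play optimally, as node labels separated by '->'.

a (Ravi): min(9, 7) = 7
b (Ravi): min(0, 7, 6) = 0
P (Omar): max(7, 0) = 7
c (Ravi): min(5, 8, 2, 0) = 0
d (Ravi): min(8, 4) = 4
e (Ravi): min(5, 8) = 5
Q (Omar): max(0, 4, 5) = 5
top (Ravi): min(7, 5) = 5
At top, Ravi picks Q (lowest: 5).
At Q, Omar picks e (highest: 5).
At e, Ravi picks t (lowest: 5).
Terminal value 5.

top -> Q -> e -> t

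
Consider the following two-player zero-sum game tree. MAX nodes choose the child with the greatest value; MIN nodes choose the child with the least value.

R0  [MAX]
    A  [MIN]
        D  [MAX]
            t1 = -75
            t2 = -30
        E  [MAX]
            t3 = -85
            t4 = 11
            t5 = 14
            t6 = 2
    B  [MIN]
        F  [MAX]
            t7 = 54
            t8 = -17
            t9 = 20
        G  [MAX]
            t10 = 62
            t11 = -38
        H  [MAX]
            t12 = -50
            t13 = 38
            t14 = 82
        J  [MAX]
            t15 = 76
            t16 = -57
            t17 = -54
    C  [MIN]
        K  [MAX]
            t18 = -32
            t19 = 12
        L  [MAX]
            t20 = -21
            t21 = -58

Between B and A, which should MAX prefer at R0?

F (MAX): max(54, -17, 20) = 54
G (MAX): max(62, -38) = 62
H (MAX): max(-50, 38, 82) = 82
J (MAX): max(76, -57, -54) = 76
B (MIN): min(54, 62, 82, 76) = 54
D (MAX): max(-75, -30) = -30
E (MAX): max(-85, 11, 14, 2) = 14
A (MIN): min(-30, 14) = -30
MAX prefers the higher value; B=54, A=-30. B is better since 54 > -30.

B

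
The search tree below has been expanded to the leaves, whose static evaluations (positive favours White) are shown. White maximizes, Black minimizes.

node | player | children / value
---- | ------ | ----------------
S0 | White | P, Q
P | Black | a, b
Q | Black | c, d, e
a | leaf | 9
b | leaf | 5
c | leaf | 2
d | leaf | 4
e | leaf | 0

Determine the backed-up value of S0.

P (Black): min(9, 5) = 5
Q (Black): min(2, 4, 0) = 0
S0 (White): max(5, 0) = 5

5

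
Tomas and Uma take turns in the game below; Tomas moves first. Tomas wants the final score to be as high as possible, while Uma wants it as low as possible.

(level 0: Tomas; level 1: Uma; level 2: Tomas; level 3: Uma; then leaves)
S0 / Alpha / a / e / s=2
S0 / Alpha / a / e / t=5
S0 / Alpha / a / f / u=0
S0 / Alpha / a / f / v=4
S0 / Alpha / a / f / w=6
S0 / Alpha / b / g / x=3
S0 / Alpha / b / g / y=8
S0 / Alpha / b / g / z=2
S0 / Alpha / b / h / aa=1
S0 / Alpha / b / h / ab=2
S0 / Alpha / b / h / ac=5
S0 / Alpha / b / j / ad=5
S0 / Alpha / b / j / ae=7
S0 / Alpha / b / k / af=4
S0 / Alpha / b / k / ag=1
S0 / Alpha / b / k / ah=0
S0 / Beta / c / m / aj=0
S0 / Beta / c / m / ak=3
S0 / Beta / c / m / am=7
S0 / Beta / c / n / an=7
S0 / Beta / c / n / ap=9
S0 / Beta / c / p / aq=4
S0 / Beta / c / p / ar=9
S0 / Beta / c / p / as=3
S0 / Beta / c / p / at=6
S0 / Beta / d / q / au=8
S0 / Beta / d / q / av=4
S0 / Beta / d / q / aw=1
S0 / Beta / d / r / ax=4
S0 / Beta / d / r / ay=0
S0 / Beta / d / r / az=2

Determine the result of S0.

2

e (Uma): min(2, 5) = 2
f (Uma): min(0, 4, 6) = 0
a (Tomas): max(2, 0) = 2
g (Uma): min(3, 8, 2) = 2
h (Uma): min(1, 2, 5) = 1
j (Uma): min(5, 7) = 5
k (Uma): min(4, 1, 0) = 0
b (Tomas): max(2, 1, 5, 0) = 5
Alpha (Uma): min(2, 5) = 2
m (Uma): min(0, 3, 7) = 0
n (Uma): min(7, 9) = 7
p (Uma): min(4, 9, 3, 6) = 3
c (Tomas): max(0, 7, 3) = 7
q (Uma): min(8, 4, 1) = 1
r (Uma): min(4, 0, 2) = 0
d (Tomas): max(1, 0) = 1
Beta (Uma): min(7, 1) = 1
S0 (Tomas): max(2, 1) = 2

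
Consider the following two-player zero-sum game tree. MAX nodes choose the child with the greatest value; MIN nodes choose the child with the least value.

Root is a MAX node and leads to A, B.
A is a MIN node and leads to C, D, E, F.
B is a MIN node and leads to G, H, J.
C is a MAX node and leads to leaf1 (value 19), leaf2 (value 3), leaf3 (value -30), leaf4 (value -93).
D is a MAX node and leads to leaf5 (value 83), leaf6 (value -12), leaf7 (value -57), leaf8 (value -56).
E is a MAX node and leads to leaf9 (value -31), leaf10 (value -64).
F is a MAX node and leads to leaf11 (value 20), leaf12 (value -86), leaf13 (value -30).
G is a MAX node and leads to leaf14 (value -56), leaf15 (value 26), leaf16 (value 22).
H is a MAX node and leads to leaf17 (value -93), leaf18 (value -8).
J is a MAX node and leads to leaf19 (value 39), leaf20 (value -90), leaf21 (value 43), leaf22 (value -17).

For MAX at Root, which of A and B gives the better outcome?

C (MAX): max(19, 3, -30, -93) = 19
D (MAX): max(83, -12, -57, -56) = 83
E (MAX): max(-31, -64) = -31
F (MAX): max(20, -86, -30) = 20
A (MIN): min(19, 83, -31, 20) = -31
G (MAX): max(-56, 26, 22) = 26
H (MAX): max(-93, -8) = -8
J (MAX): max(39, -90, 43, -17) = 43
B (MIN): min(26, -8, 43) = -8
MAX prefers the higher value; A=-31, B=-8. B is better since -8 > -31.

B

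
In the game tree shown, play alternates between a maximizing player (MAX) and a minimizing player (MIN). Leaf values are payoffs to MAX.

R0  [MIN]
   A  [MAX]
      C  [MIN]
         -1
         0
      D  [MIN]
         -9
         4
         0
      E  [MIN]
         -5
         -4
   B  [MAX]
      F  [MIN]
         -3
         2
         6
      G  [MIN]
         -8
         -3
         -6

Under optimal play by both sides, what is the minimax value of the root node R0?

-3

C (MIN): min(-1, 0) = -1
D (MIN): min(-9, 4, 0) = -9
E (MIN): min(-5, -4) = -5
A (MAX): max(-1, -9, -5) = -1
F (MIN): min(-3, 2, 6) = -3
G (MIN): min(-8, -3, -6) = -8
B (MAX): max(-3, -8) = -3
R0 (MIN): min(-1, -3) = -3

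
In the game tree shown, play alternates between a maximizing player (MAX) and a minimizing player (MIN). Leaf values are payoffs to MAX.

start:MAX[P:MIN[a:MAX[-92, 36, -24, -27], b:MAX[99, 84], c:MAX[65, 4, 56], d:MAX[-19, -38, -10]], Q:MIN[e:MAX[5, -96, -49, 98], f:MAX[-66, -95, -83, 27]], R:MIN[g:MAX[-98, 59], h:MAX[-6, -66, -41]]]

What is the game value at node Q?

e (MAX): max(5, -96, -49, 98) = 98
f (MAX): max(-66, -95, -83, 27) = 27
Q (MIN): min(98, 27) = 27

27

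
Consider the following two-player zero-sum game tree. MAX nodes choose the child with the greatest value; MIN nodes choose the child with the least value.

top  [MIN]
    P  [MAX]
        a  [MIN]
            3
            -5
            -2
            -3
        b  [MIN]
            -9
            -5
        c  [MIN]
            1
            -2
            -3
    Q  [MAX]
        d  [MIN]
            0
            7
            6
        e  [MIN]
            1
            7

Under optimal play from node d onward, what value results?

0

d (MIN): min(0, 7, 6) = 0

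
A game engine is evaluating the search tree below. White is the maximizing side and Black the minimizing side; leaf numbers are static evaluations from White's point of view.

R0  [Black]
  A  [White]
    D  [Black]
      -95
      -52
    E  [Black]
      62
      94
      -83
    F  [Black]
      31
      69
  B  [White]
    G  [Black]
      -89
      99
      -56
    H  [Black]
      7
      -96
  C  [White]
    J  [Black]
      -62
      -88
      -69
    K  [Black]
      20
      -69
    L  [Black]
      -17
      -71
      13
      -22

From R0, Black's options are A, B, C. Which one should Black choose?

B

D (Black): min(-95, -52) = -95
E (Black): min(62, 94, -83) = -83
F (Black): min(31, 69) = 31
A (White): max(-95, -83, 31) = 31
G (Black): min(-89, 99, -56) = -89
H (Black): min(7, -96) = -96
B (White): max(-89, -96) = -89
J (Black): min(-62, -88, -69) = -88
K (Black): min(20, -69) = -69
L (Black): min(-17, -71, 13, -22) = -71
C (White): max(-88, -69, -71) = -69
R0 (Black): min(31, -89, -69) = -89
Black at R0 wants the lowest of {A=31, B=-89, C=-69}, so chooses B.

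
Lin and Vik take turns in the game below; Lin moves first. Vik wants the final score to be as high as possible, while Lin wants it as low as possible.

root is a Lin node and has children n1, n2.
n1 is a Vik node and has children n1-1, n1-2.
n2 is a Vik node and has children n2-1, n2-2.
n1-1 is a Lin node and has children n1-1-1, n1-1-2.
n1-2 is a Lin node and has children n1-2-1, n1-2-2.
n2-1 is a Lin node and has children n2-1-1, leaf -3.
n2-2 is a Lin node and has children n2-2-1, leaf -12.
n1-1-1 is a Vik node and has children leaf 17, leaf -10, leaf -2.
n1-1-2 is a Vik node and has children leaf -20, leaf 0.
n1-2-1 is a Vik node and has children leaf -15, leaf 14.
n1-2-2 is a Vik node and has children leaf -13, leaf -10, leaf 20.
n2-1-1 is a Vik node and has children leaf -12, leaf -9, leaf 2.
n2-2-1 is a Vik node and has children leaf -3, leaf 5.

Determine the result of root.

-3

n1-1-1 (Vik): max(17, -10, -2) = 17
n1-1-2 (Vik): max(-20, 0) = 0
n1-1 (Lin): min(17, 0) = 0
n1-2-1 (Vik): max(-15, 14) = 14
n1-2-2 (Vik): max(-13, -10, 20) = 20
n1-2 (Lin): min(14, 20) = 14
n1 (Vik): max(0, 14) = 14
n2-1-1 (Vik): max(-12, -9, 2) = 2
n2-1 (Lin): min(2, -3) = -3
n2-2-1 (Vik): max(-3, 5) = 5
n2-2 (Lin): min(5, -12) = -12
n2 (Vik): max(-3, -12) = -3
root (Lin): min(14, -3) = -3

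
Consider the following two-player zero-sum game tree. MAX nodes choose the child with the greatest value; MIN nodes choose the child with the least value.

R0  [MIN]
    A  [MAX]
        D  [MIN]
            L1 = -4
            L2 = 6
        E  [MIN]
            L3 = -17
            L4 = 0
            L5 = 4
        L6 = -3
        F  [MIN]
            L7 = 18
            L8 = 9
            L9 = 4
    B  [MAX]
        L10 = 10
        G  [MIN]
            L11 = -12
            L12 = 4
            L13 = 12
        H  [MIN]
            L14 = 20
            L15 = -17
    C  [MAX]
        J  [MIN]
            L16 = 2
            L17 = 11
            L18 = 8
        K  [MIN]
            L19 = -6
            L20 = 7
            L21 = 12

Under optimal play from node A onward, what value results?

4

D (MIN): min(-4, 6) = -4
E (MIN): min(-17, 0, 4) = -17
F (MIN): min(18, 9, 4) = 4
A (MAX): max(-4, -17, -3, 4) = 4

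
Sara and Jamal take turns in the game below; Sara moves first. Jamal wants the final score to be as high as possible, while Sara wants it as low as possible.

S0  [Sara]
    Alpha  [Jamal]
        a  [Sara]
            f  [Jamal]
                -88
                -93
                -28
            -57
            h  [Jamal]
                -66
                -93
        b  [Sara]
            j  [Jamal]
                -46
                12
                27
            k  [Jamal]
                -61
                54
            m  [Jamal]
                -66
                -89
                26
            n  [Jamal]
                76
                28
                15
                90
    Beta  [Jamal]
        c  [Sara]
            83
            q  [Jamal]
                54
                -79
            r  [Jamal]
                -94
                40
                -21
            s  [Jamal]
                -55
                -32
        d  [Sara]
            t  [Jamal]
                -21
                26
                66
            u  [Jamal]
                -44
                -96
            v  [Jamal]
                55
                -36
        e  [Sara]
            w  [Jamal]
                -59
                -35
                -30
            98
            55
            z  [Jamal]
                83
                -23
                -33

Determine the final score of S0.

f (Jamal): max(-88, -93, -28) = -28
h (Jamal): max(-66, -93) = -66
a (Sara): min(-28, -57, -66) = -66
j (Jamal): max(-46, 12, 27) = 27
k (Jamal): max(-61, 54) = 54
m (Jamal): max(-66, -89, 26) = 26
n (Jamal): max(76, 28, 15, 90) = 90
b (Sara): min(27, 54, 26, 90) = 26
Alpha (Jamal): max(-66, 26) = 26
q (Jamal): max(54, -79) = 54
r (Jamal): max(-94, 40, -21) = 40
s (Jamal): max(-55, -32) = -32
c (Sara): min(83, 54, 40, -32) = -32
t (Jamal): max(-21, 26, 66) = 66
u (Jamal): max(-44, -96) = -44
v (Jamal): max(55, -36) = 55
d (Sara): min(66, -44, 55) = -44
w (Jamal): max(-59, -35, -30) = -30
z (Jamal): max(83, -23, -33) = 83
e (Sara): min(-30, 98, 55, 83) = -30
Beta (Jamal): max(-32, -44, -30) = -30
S0 (Sara): min(26, -30) = -30

-30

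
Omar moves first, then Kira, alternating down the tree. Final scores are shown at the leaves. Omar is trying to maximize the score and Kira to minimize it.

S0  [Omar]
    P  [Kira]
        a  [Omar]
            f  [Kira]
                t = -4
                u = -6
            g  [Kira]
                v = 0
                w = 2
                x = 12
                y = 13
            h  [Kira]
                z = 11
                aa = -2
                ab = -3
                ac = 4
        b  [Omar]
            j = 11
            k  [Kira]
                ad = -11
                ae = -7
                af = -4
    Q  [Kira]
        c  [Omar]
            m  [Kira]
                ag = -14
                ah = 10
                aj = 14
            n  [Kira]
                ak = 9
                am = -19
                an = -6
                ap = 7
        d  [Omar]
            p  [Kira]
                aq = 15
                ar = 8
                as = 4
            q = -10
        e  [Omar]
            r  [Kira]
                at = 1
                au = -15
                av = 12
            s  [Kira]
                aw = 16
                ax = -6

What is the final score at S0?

f (Kira): min(-4, -6) = -6
g (Kira): min(0, 2, 12, 13) = 0
h (Kira): min(11, -2, -3, 4) = -3
a (Omar): max(-6, 0, -3) = 0
k (Kira): min(-11, -7, -4) = -11
b (Omar): max(11, -11) = 11
P (Kira): min(0, 11) = 0
m (Kira): min(-14, 10, 14) = -14
n (Kira): min(9, -19, -6, 7) = -19
c (Omar): max(-14, -19) = -14
p (Kira): min(15, 8, 4) = 4
d (Omar): max(4, -10) = 4
r (Kira): min(1, -15, 12) = -15
s (Kira): min(16, -6) = -6
e (Omar): max(-15, -6) = -6
Q (Kira): min(-14, 4, -6) = -14
S0 (Omar): max(0, -14) = 0

0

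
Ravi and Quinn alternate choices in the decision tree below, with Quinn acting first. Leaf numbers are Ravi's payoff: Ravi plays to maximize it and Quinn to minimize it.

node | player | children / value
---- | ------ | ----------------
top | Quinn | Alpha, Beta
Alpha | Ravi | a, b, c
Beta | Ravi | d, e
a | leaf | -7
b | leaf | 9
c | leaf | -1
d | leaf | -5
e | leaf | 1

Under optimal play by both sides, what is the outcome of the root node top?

1

Alpha (Ravi): max(-7, 9, -1) = 9
Beta (Ravi): max(-5, 1) = 1
top (Quinn): min(9, 1) = 1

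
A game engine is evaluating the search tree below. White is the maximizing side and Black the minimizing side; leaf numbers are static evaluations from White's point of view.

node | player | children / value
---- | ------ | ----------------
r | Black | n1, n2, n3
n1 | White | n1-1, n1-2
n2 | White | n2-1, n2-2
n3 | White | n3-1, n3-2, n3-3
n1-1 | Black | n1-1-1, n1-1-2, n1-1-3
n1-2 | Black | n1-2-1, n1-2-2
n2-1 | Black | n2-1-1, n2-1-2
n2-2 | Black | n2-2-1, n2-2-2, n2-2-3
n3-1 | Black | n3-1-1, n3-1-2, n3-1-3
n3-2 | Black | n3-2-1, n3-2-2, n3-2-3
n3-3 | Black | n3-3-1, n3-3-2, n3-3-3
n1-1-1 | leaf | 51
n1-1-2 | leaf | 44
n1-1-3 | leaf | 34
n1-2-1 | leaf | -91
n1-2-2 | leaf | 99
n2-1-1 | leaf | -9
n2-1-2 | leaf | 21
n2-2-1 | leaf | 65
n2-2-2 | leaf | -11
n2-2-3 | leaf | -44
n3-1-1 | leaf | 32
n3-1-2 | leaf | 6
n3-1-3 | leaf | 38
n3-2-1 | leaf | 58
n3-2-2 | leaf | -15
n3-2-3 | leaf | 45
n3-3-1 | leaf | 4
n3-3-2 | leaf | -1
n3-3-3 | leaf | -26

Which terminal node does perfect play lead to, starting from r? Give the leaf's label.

n2-1-1

n1-1 (Black): min(51, 44, 34) = 34
n1-2 (Black): min(-91, 99) = -91
n1 (White): max(34, -91) = 34
n2-1 (Black): min(-9, 21) = -9
n2-2 (Black): min(65, -11, -44) = -44
n2 (White): max(-9, -44) = -9
n3-1 (Black): min(32, 6, 38) = 6
n3-2 (Black): min(58, -15, 45) = -15
n3-3 (Black): min(4, -1, -26) = -26
n3 (White): max(6, -15, -26) = 6
r (Black): min(34, -9, 6) = -9
At r, Black picks n2 (lowest: -9).
At n2, White picks n2-1 (highest: -9).
At n2-1, Black picks n2-1-1 (lowest: -9).
Terminal value -9.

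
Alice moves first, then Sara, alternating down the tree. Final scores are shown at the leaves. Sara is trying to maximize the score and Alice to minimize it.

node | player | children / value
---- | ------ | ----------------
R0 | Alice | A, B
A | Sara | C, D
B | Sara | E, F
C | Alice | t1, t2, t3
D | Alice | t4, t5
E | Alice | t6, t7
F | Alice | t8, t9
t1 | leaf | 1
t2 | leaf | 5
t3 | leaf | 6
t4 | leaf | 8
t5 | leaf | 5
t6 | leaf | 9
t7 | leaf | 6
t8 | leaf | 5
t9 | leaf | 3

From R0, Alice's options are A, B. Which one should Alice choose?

C (Alice): min(1, 5, 6) = 1
D (Alice): min(8, 5) = 5
A (Sara): max(1, 5) = 5
E (Alice): min(9, 6) = 6
F (Alice): min(5, 3) = 3
B (Sara): max(6, 3) = 6
R0 (Alice): min(5, 6) = 5
Alice at R0 wants the lowest of {A=5, B=6}, so chooses A.

A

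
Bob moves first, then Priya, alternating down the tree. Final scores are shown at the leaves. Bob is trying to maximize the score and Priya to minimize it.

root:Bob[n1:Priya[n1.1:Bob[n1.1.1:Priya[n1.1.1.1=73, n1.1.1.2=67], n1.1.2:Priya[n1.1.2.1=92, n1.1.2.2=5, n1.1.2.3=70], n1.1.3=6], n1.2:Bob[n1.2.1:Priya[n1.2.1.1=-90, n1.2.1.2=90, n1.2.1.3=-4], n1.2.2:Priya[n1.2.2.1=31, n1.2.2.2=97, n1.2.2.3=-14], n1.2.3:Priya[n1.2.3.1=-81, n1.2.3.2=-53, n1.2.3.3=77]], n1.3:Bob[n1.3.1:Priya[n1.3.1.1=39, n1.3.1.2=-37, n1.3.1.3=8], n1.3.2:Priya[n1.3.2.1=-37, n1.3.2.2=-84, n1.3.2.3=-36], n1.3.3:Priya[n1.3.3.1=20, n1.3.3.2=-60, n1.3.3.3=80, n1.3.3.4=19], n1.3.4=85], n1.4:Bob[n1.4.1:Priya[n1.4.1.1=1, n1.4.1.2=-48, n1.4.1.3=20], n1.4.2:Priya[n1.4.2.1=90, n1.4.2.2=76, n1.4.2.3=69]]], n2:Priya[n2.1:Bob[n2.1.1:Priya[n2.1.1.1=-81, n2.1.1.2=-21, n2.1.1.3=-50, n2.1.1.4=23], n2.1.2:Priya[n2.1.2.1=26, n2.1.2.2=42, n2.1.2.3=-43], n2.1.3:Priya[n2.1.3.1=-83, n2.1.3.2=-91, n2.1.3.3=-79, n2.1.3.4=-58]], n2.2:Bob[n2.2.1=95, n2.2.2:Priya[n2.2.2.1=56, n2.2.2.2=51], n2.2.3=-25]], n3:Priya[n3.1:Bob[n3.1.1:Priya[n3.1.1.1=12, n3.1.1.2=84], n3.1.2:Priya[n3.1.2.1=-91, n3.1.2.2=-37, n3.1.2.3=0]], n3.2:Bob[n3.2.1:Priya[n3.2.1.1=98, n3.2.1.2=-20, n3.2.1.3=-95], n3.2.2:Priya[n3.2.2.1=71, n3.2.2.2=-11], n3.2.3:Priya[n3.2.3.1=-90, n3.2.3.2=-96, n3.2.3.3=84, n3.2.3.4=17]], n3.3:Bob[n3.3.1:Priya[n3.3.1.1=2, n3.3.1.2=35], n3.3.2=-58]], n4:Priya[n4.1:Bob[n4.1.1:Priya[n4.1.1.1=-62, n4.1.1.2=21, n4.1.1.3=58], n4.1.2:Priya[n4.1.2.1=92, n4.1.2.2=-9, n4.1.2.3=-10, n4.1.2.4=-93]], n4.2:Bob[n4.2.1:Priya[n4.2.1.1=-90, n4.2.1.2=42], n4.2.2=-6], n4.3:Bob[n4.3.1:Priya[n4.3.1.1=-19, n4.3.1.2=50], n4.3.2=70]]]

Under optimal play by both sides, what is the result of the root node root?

-11

n1.1.1 (Priya): min(73, 67) = 67
n1.1.2 (Priya): min(92, 5, 70) = 5
n1.1 (Bob): max(67, 5, 6) = 67
n1.2.1 (Priya): min(-90, 90, -4) = -90
n1.2.2 (Priya): min(31, 97, -14) = -14
n1.2.3 (Priya): min(-81, -53, 77) = -81
n1.2 (Bob): max(-90, -14, -81) = -14
n1.3.1 (Priya): min(39, -37, 8) = -37
n1.3.2 (Priya): min(-37, -84, -36) = -84
n1.3.3 (Priya): min(20, -60, 80, 19) = -60
n1.3 (Bob): max(-37, -84, -60, 85) = 85
n1.4.1 (Priya): min(1, -48, 20) = -48
n1.4.2 (Priya): min(90, 76, 69) = 69
n1.4 (Bob): max(-48, 69) = 69
n1 (Priya): min(67, -14, 85, 69) = -14
n2.1.1 (Priya): min(-81, -21, -50, 23) = -81
n2.1.2 (Priya): min(26, 42, -43) = -43
n2.1.3 (Priya): min(-83, -91, -79, -58) = -91
n2.1 (Bob): max(-81, -43, -91) = -43
n2.2.2 (Priya): min(56, 51) = 51
n2.2 (Bob): max(95, 51, -25) = 95
n2 (Priya): min(-43, 95) = -43
n3.1.1 (Priya): min(12, 84) = 12
n3.1.2 (Priya): min(-91, -37, 0) = -91
n3.1 (Bob): max(12, -91) = 12
n3.2.1 (Priya): min(98, -20, -95) = -95
n3.2.2 (Priya): min(71, -11) = -11
n3.2.3 (Priya): min(-90, -96, 84, 17) = -96
n3.2 (Bob): max(-95, -11, -96) = -11
n3.3.1 (Priya): min(2, 35) = 2
n3.3 (Bob): max(2, -58) = 2
n3 (Priya): min(12, -11, 2) = -11
n4.1.1 (Priya): min(-62, 21, 58) = -62
n4.1.2 (Priya): min(92, -9, -10, -93) = -93
n4.1 (Bob): max(-62, -93) = -62
n4.2.1 (Priya): min(-90, 42) = -90
n4.2 (Bob): max(-90, -6) = -6
n4.3.1 (Priya): min(-19, 50) = -19
n4.3 (Bob): max(-19, 70) = 70
n4 (Priya): min(-62, -6, 70) = -62
root (Bob): max(-14, -43, -11, -62) = -11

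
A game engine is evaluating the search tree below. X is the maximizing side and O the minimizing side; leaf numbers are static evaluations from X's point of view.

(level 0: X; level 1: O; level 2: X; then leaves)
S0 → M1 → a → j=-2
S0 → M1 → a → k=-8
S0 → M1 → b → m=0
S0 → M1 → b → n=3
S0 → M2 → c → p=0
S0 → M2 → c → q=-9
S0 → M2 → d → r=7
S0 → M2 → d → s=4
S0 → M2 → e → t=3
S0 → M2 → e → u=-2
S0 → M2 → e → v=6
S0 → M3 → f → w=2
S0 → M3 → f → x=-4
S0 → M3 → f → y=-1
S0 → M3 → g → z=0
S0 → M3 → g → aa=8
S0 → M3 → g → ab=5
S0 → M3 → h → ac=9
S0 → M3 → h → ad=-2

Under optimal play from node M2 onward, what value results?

c (X): max(0, -9) = 0
d (X): max(7, 4) = 7
e (X): max(3, -2, 6) = 6
M2 (O): min(0, 7, 6) = 0

0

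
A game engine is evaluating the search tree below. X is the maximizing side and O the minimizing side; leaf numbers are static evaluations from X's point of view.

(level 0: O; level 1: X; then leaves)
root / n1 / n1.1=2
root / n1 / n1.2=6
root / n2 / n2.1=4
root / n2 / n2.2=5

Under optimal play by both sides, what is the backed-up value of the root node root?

n1 (X): max(2, 6) = 6
n2 (X): max(4, 5) = 5
root (O): min(6, 5) = 5

5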